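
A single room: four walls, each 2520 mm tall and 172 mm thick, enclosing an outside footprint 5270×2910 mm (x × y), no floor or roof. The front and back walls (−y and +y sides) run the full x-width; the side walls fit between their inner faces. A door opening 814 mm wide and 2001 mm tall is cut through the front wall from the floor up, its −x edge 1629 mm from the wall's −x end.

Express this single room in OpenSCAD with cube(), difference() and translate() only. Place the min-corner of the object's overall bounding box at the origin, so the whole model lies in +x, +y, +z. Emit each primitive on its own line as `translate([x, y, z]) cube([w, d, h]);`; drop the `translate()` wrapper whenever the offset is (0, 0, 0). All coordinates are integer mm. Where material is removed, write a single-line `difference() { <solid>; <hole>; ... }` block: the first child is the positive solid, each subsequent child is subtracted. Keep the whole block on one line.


difference() { cube([5270, 172, 2520]); translate([1629, 0, 0]) cube([814, 172, 2001]); }
translate([0, 2738, 0]) cube([5270, 172, 2520]);
translate([0, 172, 0]) cube([172, 2566, 2520]);
translate([5098, 172, 0]) cube([172, 2566, 2520]);


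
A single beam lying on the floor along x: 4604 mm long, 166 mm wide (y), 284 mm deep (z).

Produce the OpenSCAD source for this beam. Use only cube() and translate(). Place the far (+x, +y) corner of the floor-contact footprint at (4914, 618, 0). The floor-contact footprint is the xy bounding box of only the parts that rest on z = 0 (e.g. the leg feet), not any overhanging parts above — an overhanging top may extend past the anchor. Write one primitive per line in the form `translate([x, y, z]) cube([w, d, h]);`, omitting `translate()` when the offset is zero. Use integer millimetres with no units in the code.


translate([310, 452, 0]) cube([4604, 166, 284]);


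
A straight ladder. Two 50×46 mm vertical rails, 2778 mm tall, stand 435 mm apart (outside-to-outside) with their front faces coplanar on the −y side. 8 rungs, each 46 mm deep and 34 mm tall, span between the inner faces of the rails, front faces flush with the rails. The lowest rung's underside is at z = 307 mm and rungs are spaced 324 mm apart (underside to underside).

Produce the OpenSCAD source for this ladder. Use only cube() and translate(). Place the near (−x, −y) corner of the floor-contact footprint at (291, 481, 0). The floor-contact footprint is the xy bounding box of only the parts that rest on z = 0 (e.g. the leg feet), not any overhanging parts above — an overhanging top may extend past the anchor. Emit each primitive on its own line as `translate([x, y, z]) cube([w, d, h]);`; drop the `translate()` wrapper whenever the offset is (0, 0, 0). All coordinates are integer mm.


translate([291, 481, 0]) cube([50, 46, 2778]);
translate([676, 481, 0]) cube([50, 46, 2778]);
translate([341, 481, 307]) cube([335, 46, 34]);
translate([341, 481, 631]) cube([335, 46, 34]);
translate([341, 481, 955]) cube([335, 46, 34]);
translate([341, 481, 1279]) cube([335, 46, 34]);
translate([341, 481, 1603]) cube([335, 46, 34]);
translate([341, 481, 1927]) cube([335, 46, 34]);
translate([341, 481, 2251]) cube([335, 46, 34]);
translate([341, 481, 2575]) cube([335, 46, 34]);


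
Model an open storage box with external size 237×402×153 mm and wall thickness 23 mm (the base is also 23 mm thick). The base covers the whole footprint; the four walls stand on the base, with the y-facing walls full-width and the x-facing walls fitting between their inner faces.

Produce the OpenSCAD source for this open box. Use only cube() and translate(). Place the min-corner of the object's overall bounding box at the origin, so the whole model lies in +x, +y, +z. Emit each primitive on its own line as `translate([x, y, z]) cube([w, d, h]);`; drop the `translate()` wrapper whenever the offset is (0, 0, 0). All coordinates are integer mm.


cube([237, 402, 23]);
translate([0, 0, 23]) cube([237, 23, 130]);
translate([0, 379, 23]) cube([237, 23, 130]);
translate([0, 23, 23]) cube([23, 356, 130]);
translate([214, 23, 23]) cube([23, 356, 130]);


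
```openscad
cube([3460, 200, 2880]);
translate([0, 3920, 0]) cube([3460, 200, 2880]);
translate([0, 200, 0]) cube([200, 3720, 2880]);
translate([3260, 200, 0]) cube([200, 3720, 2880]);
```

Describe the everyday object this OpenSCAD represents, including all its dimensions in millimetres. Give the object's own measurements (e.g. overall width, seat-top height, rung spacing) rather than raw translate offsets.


The wall frame of a small rectangular building: four walls, each 2880 mm tall and 200 mm thick, enclosing a footprint 3460 mm (x) by 4120 mm (y) outside-to-outside, with no floor or roof. The front and back walls (the −y and +y sides) span the full width; the two side walls fit between them.


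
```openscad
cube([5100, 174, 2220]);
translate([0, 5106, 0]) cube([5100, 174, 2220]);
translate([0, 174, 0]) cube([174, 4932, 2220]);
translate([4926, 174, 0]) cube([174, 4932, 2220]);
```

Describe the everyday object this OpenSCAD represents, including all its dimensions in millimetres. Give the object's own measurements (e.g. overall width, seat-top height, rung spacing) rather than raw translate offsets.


The wall frame of a small rectangular building: four walls, each 2220 mm tall and 174 mm thick, enclosing a footprint 5100 mm (x) by 5280 mm (y) outside-to-outside, with no floor or roof. The front and back walls (the −y and +y sides) span the full width; the two side walls fit between them.


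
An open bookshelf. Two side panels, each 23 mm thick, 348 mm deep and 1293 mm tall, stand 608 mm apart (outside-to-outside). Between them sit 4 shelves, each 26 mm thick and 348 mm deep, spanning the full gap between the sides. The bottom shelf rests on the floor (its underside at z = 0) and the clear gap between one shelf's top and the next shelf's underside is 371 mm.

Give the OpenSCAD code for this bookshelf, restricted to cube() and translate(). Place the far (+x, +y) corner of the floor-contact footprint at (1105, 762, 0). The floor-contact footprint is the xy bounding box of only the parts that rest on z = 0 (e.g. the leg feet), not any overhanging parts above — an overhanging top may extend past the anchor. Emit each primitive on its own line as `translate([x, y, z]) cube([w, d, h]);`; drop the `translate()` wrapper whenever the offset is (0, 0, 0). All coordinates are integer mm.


translate([497, 414, 0]) cube([23, 348, 1293]);
translate([1082, 414, 0]) cube([23, 348, 1293]);
translate([520, 414, 0]) cube([562, 348, 26]);
translate([520, 414, 397]) cube([562, 348, 26]);
translate([520, 414, 794]) cube([562, 348, 26]);
translate([520, 414, 1191]) cube([562, 348, 26]);


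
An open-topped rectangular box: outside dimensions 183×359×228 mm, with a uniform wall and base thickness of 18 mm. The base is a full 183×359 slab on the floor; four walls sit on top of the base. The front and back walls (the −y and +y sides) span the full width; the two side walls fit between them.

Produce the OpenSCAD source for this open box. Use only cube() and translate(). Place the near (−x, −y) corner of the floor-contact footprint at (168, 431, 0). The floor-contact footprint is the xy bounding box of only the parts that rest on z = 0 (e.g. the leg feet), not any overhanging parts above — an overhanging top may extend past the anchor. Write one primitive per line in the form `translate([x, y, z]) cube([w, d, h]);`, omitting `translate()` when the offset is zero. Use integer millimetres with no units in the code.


translate([168, 431, 0]) cube([183, 359, 18]);
translate([168, 431, 18]) cube([183, 18, 210]);
translate([168, 772, 18]) cube([183, 18, 210]);
translate([168, 449, 18]) cube([18, 323, 210]);
translate([333, 449, 18]) cube([18, 323, 210]);


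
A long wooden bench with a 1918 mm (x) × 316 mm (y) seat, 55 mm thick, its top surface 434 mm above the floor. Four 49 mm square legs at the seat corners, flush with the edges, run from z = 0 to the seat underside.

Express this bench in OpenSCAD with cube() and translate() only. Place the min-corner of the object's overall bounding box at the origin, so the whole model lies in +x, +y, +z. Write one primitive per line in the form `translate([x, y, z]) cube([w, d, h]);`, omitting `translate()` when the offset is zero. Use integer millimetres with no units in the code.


// leg_h = 434 − 55 = 379
translate([0, 0, 379]) cube([1918, 316, 55]);
cube([49, 49, 379]);
translate([0, 267, 0]) cube([49, 49, 379]);
translate([1869, 0, 0]) cube([49, 49, 379]);
translate([1869, 267, 0]) cube([49, 49, 379]);


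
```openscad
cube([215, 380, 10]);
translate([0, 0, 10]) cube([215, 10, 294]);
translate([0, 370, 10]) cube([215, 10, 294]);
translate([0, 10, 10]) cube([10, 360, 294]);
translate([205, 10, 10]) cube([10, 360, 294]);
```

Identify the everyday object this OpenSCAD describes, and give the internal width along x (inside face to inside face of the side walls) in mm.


An open box. The internal width is 195 mm.

A 215×380 base slab with four walls standing on it — an open box. The base is 215 mm wide and the walls are 10 mm thick, so the internal width is 215 − 2 × 10 = 195 mm.


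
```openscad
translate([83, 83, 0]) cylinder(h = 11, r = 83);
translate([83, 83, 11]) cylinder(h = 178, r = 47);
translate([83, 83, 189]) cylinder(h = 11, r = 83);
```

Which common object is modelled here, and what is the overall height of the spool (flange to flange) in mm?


A spool. The overall height is 200 mm.

Three coaxial cylinders, large–small–large — a spool. Two 11 mm flanges and a 178 mm core give 11 + 178 + 11 = 200 mm.


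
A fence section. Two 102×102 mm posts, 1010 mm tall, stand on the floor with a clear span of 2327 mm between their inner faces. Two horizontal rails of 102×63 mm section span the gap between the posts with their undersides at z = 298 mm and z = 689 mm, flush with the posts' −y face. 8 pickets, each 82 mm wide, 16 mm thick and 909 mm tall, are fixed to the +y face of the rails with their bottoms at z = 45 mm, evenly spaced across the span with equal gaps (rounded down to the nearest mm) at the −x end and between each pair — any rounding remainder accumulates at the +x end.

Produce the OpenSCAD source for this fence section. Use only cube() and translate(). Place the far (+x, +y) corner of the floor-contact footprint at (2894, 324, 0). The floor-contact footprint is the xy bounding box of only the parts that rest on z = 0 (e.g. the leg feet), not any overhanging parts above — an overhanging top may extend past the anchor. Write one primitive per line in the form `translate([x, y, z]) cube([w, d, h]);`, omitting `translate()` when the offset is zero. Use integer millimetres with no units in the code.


translate([363, 222, 0]) cube([102, 102, 1010]);
translate([2792, 222, 0]) cube([102, 102, 1010]);
translate([465, 222, 298]) cube([2327, 102, 63]);
translate([465, 222, 689]) cube([2327, 102, 63]);
translate([650, 324, 45]) cube([82, 16, 909]);
translate([917, 324, 45]) cube([82, 16, 909]);
translate([1184, 324, 45]) cube([82, 16, 909]);
translate([1451, 324, 45]) cube([82, 16, 909]);
translate([1718, 324, 45]) cube([82, 16, 909]);
translate([1985, 324, 45]) cube([82, 16, 909]);
translate([2252, 324, 45]) cube([82, 16, 909]);
translate([2519, 324, 45]) cube([82, 16, 909]);


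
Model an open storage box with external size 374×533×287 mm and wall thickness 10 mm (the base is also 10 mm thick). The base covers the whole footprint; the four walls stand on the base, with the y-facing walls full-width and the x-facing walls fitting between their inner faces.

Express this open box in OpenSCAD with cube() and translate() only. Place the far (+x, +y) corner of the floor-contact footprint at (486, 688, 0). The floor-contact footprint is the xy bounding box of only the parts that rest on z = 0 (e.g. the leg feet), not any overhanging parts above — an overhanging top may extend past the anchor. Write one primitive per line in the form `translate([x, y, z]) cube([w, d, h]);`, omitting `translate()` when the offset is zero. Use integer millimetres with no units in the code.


translate([112, 155, 0]) cube([374, 533, 10]);
translate([112, 155, 10]) cube([374, 10, 277]);
translate([112, 678, 10]) cube([374, 10, 277]);
translate([112, 165, 10]) cube([10, 513, 277]);
translate([476, 165, 10]) cube([10, 513, 277]);


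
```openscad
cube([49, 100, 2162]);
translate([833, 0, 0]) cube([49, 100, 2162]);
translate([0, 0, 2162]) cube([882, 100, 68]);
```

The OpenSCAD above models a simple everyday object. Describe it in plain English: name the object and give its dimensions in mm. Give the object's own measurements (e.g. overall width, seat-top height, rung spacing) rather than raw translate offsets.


A door frame. The clear opening is 784 mm wide and 2162 mm high. Two 49 mm wide jambs, 100 mm deep, stand either side of the opening from the floor to the top of the opening. A 68 mm thick head sits across the top of both jambs, spanning the full outside width of the frame.


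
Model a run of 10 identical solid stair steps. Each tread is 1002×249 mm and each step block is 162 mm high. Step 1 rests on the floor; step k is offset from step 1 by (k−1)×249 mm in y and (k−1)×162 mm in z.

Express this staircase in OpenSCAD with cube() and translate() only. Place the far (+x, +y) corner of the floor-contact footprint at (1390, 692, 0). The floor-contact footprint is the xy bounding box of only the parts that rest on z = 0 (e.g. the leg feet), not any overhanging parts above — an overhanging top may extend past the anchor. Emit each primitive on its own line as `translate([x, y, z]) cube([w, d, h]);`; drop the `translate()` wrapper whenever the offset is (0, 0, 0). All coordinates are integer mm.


translate([388, 443, 0]) cube([1002, 249, 162]);
translate([388, 692, 162]) cube([1002, 249, 162]);
translate([388, 941, 324]) cube([1002, 249, 162]);
translate([388, 1190, 486]) cube([1002, 249, 162]);
translate([388, 1439, 648]) cube([1002, 249, 162]);
translate([388, 1688, 810]) cube([1002, 249, 162]);
translate([388, 1937, 972]) cube([1002, 249, 162]);
translate([388, 2186, 1134]) cube([1002, 249, 162]);
translate([388, 2435, 1296]) cube([1002, 249, 162]);
translate([388, 2684, 1458]) cube([1002, 249, 162]);


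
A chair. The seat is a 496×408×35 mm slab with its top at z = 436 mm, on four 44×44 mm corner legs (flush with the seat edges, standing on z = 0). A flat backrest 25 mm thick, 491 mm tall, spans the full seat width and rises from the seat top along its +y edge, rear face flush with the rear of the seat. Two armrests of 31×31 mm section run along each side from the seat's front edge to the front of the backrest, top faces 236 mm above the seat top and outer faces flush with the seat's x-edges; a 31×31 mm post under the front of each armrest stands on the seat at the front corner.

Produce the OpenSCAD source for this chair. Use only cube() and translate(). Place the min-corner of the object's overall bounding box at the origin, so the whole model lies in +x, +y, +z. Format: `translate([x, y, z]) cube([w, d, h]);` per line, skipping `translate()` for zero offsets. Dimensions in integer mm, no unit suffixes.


translate([0, 0, 401]) cube([496, 408, 35]);
cube([44, 44, 401]);
translate([452, 0, 0]) cube([44, 44, 401]);
translate([0, 364, 0]) cube([44, 44, 401]);
translate([452, 364, 0]) cube([44, 44, 401]);
translate([0, 383, 436]) cube([496, 25, 491]);
translate([0, 0, 641]) cube([31, 383, 31]);
translate([465, 0, 641]) cube([31, 383, 31]);
translate([0, 0, 436]) cube([31, 31, 205]);
translate([465, 0, 436]) cube([31, 31, 205]);


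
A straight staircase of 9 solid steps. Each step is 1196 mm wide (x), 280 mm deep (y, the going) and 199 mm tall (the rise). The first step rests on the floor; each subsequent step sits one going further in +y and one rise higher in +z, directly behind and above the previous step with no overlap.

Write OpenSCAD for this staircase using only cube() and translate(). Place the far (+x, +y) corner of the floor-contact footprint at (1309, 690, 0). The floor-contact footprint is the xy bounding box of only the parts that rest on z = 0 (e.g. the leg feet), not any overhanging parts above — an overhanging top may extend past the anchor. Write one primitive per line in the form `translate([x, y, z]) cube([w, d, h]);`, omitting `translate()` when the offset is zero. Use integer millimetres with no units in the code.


translate([113, 410, 0]) cube([1196, 280, 199]);
translate([113, 690, 199]) cube([1196, 280, 199]);
translate([113, 970, 398]) cube([1196, 280, 199]);
translate([113, 1250, 597]) cube([1196, 280, 199]);
translate([113, 1530, 796]) cube([1196, 280, 199]);
translate([113, 1810, 995]) cube([1196, 280, 199]);
translate([113, 2090, 1194]) cube([1196, 280, 199]);
translate([113, 2370, 1393]) cube([1196, 280, 199]);
translate([113, 2650, 1592]) cube([1196, 280, 199]);


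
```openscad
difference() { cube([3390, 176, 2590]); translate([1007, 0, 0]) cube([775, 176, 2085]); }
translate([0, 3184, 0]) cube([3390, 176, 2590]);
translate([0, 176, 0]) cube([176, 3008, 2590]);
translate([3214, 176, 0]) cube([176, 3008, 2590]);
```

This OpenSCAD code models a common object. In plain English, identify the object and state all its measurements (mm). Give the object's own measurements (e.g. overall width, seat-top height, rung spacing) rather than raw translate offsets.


A single room: four walls, each 2590 mm tall and 176 mm thick, enclosing an outside footprint 3390×3360 mm (x × y), no floor or roof. The front and back walls (−y and +y sides) run the full x-width; the side walls fit between their inner faces. A door opening 775 mm wide and 2085 mm tall is cut through the front wall from the floor up, its −x edge 1007 mm from the wall's −x end.


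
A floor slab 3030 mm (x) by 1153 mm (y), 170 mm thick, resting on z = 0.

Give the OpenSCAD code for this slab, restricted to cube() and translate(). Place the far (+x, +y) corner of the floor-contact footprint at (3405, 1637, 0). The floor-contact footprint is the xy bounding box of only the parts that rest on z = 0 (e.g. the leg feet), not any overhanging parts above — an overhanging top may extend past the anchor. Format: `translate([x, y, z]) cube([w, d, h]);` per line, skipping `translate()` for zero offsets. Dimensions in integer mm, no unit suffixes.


translate([375, 484, 0]) cube([3030, 1153, 170]);


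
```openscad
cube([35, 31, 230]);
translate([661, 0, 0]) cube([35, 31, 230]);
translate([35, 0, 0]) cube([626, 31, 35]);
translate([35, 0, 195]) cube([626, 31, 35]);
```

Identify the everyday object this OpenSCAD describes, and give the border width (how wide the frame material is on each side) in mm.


A picture frame. The border width is 35 mm.

Four thin pieces enclosing a rectangular opening — a picture frame. The two full-height stiles are 230 mm tall; the top rail sits at z = 195 and is 35 mm tall, so the border above the opening is 230 − 195 = 35 mm, matching the stile x-width.


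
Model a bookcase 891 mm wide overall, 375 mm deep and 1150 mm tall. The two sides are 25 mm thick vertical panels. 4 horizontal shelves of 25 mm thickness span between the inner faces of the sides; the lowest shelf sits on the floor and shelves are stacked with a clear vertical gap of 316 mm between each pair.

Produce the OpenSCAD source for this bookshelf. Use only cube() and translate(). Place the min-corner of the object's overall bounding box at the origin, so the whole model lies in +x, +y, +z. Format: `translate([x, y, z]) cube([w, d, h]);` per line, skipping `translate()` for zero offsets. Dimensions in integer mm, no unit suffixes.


cube([25, 375, 1150]);
translate([866, 0, 0]) cube([25, 375, 1150]);
translate([25, 0, 0]) cube([841, 375, 25]);
translate([25, 0, 341]) cube([841, 375, 25]);
translate([25, 0, 682]) cube([841, 375, 25]);
translate([25, 0, 1023]) cube([841, 375, 25]);


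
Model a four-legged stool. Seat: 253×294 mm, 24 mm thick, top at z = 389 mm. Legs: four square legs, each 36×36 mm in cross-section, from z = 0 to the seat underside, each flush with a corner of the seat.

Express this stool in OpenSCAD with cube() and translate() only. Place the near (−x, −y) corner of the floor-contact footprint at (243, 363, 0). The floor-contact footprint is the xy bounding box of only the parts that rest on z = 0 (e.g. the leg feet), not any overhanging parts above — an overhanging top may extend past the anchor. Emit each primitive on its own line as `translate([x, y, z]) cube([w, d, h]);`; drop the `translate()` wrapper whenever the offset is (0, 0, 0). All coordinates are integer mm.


// leg_h = 389 - 24 = 365
translate([243, 363, 365]) cube([253, 294, 24]);
translate([243, 363, 0]) cube([36, 36, 365]);
translate([460, 363, 0]) cube([36, 36, 365]);
translate([243, 621, 0]) cube([36, 36, 365]);
translate([460, 621, 0]) cube([36, 36, 365]);


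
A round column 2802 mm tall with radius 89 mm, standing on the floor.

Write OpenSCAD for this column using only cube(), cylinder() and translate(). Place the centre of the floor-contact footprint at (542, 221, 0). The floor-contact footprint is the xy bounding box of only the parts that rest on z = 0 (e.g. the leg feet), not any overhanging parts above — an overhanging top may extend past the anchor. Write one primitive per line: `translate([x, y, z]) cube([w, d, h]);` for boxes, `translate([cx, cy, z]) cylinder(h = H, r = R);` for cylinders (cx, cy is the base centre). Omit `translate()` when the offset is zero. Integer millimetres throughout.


translate([542, 221, 0]) cylinder(h = 2802, r = 89);


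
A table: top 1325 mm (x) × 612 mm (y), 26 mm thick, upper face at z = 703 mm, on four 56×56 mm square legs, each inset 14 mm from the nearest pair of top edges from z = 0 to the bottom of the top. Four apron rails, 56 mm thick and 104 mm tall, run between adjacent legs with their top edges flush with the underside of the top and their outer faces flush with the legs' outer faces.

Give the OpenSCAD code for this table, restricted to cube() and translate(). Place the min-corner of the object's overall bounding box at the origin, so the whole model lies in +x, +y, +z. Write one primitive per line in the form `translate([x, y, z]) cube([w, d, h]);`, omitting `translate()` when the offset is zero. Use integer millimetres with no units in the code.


translate([0, 0, 677]) cube([1325, 612, 26]);
translate([14, 14, 0]) cube([56, 56, 677]);
translate([1255, 14, 0]) cube([56, 56, 677]);
translate([14, 542, 0]) cube([56, 56, 677]);
translate([1255, 542, 0]) cube([56, 56, 677]);
translate([70, 14, 573]) cube([1185, 56, 104]);
translate([70, 542, 573]) cube([1185, 56, 104]);
translate([14, 70, 573]) cube([56, 472, 104]);
translate([1255, 70, 573]) cube([56, 472, 104]);


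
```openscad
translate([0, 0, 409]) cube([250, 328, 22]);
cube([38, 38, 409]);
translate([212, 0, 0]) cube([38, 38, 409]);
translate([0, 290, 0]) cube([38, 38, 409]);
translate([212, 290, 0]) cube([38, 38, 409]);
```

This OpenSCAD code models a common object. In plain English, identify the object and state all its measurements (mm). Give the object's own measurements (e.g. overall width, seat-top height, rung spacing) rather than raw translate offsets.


A four-legged stool. The seat is a 250×328×22 mm slab whose top surface is at z = 431 mm; four square legs, each 38×38 mm in cross-section, run from the floor (z = 0) to the underside of the seat, each flush with a corner of the seat.


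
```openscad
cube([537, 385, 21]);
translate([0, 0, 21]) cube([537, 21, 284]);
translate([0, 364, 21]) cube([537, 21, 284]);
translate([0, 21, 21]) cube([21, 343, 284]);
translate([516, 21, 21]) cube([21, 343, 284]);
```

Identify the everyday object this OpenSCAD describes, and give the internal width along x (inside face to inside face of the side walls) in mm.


An open box. The internal width is 495 mm.

A 537×385 base slab with four walls standing on it — an open box. The base is 537 mm wide and the walls are 21 mm thick, so the internal width is 537 − 2 × 21 = 495 mm.


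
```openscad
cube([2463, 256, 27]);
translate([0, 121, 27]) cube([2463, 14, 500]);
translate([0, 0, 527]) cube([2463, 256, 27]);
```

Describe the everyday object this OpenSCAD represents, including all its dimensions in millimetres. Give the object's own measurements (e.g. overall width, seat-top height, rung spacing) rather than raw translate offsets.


An I-beam lying along x, 2463 mm long. Overall section height 554 mm. Two flanges 256 mm wide (y) and 27 mm thick, one on the floor and one at the top; a web 14 mm thick runs between them, centred on the flange width.


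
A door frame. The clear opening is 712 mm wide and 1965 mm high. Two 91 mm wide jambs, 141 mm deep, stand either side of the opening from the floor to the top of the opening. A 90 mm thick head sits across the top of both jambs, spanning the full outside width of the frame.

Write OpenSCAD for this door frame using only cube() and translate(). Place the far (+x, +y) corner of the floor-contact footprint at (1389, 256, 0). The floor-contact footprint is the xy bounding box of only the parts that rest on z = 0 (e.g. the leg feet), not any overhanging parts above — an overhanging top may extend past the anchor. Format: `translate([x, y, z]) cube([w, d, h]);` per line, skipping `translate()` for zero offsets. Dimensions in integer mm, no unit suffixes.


translate([495, 115, 0]) cube([91, 141, 1965]);
translate([1298, 115, 0]) cube([91, 141, 1965]);
translate([495, 115, 1965]) cube([894, 141, 90]);


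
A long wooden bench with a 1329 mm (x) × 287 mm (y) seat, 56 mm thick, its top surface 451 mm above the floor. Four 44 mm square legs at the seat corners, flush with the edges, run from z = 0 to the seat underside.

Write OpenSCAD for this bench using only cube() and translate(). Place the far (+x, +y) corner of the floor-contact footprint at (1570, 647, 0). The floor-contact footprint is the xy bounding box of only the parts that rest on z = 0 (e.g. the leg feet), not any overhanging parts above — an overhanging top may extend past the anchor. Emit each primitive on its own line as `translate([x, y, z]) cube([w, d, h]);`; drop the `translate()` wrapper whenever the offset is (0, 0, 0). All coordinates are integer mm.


// leg_h = 451 − 56 = 395
translate([241, 360, 395]) cube([1329, 287, 56]);
translate([241, 360, 0]) cube([44, 44, 395]);
translate([241, 603, 0]) cube([44, 44, 395]);
translate([1526, 360, 0]) cube([44, 44, 395]);
translate([1526, 603, 0]) cube([44, 44, 395]);


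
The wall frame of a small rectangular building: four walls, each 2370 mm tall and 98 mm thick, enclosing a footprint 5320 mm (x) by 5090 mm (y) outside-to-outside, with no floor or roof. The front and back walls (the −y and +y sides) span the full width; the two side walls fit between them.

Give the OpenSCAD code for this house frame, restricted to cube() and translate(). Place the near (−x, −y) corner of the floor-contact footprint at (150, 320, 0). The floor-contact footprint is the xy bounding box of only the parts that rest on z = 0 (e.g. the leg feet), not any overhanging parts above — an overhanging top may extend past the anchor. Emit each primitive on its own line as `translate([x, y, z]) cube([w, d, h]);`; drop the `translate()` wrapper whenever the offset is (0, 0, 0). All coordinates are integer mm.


translate([150, 320, 0]) cube([5320, 98, 2370]);
translate([150, 5312, 0]) cube([5320, 98, 2370]);
translate([150, 418, 0]) cube([98, 4894, 2370]);
translate([5372, 418, 0]) cube([98, 4894, 2370]);


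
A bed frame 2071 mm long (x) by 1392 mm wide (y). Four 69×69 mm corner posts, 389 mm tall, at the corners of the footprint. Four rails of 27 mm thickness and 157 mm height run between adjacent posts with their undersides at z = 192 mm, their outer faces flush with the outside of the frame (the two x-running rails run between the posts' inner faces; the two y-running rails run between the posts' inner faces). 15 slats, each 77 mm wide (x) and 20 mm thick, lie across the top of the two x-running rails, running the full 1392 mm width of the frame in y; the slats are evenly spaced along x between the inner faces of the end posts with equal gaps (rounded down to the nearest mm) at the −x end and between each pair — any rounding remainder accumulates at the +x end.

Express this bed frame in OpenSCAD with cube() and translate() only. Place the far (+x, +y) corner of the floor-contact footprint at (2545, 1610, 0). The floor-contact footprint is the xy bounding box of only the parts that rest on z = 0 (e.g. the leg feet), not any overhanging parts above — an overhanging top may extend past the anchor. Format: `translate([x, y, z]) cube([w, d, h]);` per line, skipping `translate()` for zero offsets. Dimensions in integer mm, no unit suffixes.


translate([474, 218, 0]) cube([69, 69, 389]);
translate([474, 1541, 0]) cube([69, 69, 389]);
translate([2476, 218, 0]) cube([69, 69, 389]);
translate([2476, 1541, 0]) cube([69, 69, 389]);
translate([543, 218, 192]) cube([1933, 27, 157]);
translate([543, 1583, 192]) cube([1933, 27, 157]);
translate([474, 287, 192]) cube([27, 1254, 157]);
translate([2518, 287, 192]) cube([27, 1254, 157]);
translate([591, 218, 349]) cube([77, 1392, 20]);
translate([716, 218, 349]) cube([77, 1392, 20]);
translate([841, 218, 349]) cube([77, 1392, 20]);
translate([966, 218, 349]) cube([77, 1392, 20]);
translate([1091, 218, 349]) cube([77, 1392, 20]);
translate([1216, 218, 349]) cube([77, 1392, 20]);
translate([1341, 218, 349]) cube([77, 1392, 20]);
translate([1466, 218, 349]) cube([77, 1392, 20]);
translate([1591, 218, 349]) cube([77, 1392, 20]);
translate([1716, 218, 349]) cube([77, 1392, 20]);
translate([1841, 218, 349]) cube([77, 1392, 20]);
translate([1966, 218, 349]) cube([77, 1392, 20]);
translate([2091, 218, 349]) cube([77, 1392, 20]);
translate([2216, 218, 349]) cube([77, 1392, 20]);
translate([2341, 218, 349]) cube([77, 1392, 20]);


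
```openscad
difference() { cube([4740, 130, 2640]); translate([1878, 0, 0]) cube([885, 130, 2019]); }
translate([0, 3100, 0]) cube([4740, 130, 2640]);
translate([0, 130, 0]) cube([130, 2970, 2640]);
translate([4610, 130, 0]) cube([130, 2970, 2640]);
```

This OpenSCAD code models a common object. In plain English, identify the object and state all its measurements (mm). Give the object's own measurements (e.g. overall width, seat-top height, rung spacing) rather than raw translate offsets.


A single room: four walls, each 2640 mm tall and 130 mm thick, enclosing an outside footprint 4740×3230 mm (x × y), no floor or roof. The front and back walls (−y and +y sides) run the full x-width; the side walls fit between their inner faces. A door opening 885 mm wide and 2019 mm tall is cut through the front wall from the floor up, its −x edge 1878 mm from the wall's −x end.


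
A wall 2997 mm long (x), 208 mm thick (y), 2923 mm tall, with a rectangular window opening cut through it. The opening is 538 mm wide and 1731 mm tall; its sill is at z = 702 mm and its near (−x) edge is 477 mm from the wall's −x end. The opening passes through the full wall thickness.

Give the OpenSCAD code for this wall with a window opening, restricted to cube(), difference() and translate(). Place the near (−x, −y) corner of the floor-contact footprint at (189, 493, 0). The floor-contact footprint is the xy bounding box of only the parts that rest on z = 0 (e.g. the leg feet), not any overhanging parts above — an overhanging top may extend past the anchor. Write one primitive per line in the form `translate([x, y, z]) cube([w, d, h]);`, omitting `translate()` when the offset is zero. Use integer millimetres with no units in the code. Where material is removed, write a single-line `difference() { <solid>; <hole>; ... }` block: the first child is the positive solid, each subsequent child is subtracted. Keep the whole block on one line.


difference() { translate([189, 493, 0]) cube([2997, 208, 2923]); translate([666, 493, 702]) cube([538, 208, 1731]); }


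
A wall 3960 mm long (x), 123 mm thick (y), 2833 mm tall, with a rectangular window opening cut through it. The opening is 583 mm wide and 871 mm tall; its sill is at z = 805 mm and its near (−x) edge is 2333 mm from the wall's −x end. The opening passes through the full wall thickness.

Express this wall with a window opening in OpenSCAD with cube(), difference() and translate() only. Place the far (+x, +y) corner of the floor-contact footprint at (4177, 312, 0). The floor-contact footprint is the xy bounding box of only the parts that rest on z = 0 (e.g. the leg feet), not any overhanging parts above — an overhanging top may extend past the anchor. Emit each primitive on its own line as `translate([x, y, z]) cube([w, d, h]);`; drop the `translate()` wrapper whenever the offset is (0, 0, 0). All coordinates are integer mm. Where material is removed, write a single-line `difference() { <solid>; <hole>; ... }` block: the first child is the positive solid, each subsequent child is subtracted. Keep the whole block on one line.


difference() { translate([217, 189, 0]) cube([3960, 123, 2833]); translate([2550, 189, 805]) cube([583, 123, 871]); }


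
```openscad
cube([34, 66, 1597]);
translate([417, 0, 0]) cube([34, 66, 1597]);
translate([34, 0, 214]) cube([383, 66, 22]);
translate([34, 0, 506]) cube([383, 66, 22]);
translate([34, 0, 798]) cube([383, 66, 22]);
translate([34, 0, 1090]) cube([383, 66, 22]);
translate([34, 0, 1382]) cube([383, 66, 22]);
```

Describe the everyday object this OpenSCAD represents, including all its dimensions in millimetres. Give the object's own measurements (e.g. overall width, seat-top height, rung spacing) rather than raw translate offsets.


A straight ladder. Two 34×66 mm vertical rails, 1597 mm tall, stand 451 mm apart (outside-to-outside) with their front faces coplanar on the −y side. 5 rungs, each 66 mm deep and 22 mm tall, span between the inner faces of the rails, front faces flush with the rails. The lowest rung's underside is at z = 214 mm and rungs are spaced 292 mm apart (underside to underside).


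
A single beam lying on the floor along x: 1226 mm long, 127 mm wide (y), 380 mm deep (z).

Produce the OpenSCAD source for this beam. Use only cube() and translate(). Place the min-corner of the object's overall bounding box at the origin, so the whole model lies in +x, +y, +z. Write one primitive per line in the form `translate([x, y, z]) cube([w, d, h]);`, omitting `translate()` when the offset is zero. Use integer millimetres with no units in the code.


cube([1226, 127, 380]);


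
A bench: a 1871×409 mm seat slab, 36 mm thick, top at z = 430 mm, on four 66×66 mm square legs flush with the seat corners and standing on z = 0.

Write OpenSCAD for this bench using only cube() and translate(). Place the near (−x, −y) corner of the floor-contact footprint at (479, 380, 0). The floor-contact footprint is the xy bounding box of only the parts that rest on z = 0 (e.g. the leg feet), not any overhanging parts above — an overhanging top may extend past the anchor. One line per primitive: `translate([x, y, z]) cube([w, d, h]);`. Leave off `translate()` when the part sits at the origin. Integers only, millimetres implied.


// leg_h = 430 − 36 = 394
translate([479, 380, 394]) cube([1871, 409, 36]);
translate([479, 380, 0]) cube([66, 66, 394]);
translate([479, 723, 0]) cube([66, 66, 394]);
translate([2284, 380, 0]) cube([66, 66, 394]);
translate([2284, 723, 0]) cube([66, 66, 394]);


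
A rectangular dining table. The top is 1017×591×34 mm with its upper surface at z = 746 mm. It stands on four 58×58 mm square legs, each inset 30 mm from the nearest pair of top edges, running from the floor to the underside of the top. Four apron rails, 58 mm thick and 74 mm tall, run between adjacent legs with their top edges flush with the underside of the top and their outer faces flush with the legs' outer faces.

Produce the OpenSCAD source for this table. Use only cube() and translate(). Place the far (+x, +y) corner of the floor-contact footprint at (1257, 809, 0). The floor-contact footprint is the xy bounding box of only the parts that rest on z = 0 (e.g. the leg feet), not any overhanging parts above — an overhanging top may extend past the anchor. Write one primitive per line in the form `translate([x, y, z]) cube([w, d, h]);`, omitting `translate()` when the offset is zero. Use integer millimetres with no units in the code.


translate([270, 248, 712]) cube([1017, 591, 34]);
translate([300, 278, 0]) cube([58, 58, 712]);
translate([1199, 278, 0]) cube([58, 58, 712]);
translate([300, 751, 0]) cube([58, 58, 712]);
translate([1199, 751, 0]) cube([58, 58, 712]);
translate([358, 278, 638]) cube([841, 58, 74]);
translate([358, 751, 638]) cube([841, 58, 74]);
translate([300, 336, 638]) cube([58, 415, 74]);
translate([1199, 336, 638]) cube([58, 415, 74]);


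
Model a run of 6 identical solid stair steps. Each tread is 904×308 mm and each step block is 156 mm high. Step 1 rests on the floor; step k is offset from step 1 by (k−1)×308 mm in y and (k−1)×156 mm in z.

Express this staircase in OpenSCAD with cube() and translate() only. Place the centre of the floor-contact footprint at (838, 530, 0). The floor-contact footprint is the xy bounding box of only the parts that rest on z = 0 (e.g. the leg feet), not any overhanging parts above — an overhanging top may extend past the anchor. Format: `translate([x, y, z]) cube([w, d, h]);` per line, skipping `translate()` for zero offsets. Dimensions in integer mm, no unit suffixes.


translate([386, 376, 0]) cube([904, 308, 156]);
translate([386, 684, 156]) cube([904, 308, 156]);
translate([386, 992, 312]) cube([904, 308, 156]);
translate([386, 1300, 468]) cube([904, 308, 156]);
translate([386, 1608, 624]) cube([904, 308, 156]);
translate([386, 1916, 780]) cube([904, 308, 156]);


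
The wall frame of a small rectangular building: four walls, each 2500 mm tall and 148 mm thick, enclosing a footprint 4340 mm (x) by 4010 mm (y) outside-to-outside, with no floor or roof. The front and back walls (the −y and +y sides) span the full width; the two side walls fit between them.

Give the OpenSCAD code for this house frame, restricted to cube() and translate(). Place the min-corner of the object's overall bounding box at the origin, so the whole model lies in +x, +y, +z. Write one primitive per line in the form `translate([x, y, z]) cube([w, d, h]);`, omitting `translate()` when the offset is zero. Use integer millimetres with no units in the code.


cube([4340, 148, 2500]);
translate([0, 3862, 0]) cube([4340, 148, 2500]);
translate([0, 148, 0]) cube([148, 3714, 2500]);
translate([4192, 148, 0]) cube([148, 3714, 2500]);


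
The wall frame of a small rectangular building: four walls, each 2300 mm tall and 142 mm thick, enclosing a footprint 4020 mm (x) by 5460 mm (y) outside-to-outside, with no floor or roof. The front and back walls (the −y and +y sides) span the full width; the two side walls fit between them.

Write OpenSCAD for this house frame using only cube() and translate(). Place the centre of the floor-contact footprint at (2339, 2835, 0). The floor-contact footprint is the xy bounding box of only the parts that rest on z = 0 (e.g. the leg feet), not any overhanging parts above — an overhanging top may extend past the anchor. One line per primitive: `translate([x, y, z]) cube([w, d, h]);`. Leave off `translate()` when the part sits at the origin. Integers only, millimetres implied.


translate([329, 105, 0]) cube([4020, 142, 2300]);
translate([329, 5423, 0]) cube([4020, 142, 2300]);
translate([329, 247, 0]) cube([142, 5176, 2300]);
translate([4207, 247, 0]) cube([142, 5176, 2300]);


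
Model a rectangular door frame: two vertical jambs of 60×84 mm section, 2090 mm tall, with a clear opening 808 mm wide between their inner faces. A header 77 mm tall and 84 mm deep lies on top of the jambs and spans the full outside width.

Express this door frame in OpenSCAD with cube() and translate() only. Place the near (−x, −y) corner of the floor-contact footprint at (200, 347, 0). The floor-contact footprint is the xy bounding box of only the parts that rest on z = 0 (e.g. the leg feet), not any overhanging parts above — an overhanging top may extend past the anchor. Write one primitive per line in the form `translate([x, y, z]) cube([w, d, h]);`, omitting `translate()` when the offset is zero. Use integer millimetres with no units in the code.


translate([200, 347, 0]) cube([60, 84, 2090]);
translate([1068, 347, 0]) cube([60, 84, 2090]);
translate([200, 347, 2090]) cube([928, 84, 77]);
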